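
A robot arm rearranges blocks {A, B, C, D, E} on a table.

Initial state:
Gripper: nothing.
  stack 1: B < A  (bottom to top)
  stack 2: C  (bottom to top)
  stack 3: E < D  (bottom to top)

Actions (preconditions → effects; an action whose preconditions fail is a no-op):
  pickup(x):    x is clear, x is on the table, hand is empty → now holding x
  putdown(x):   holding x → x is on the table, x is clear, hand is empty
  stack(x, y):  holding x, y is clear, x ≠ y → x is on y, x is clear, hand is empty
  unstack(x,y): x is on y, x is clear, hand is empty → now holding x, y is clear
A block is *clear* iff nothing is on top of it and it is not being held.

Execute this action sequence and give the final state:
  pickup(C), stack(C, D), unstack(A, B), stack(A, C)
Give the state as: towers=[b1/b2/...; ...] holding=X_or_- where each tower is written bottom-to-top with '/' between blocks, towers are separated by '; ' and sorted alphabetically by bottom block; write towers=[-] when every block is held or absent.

step 1 (pickup(C)): towers=[B/A; E/D] holding=C
step 2 (stack(C, D)): towers=[B/A; E/D/C] holding=-
step 3 (unstack(A, B)): towers=[B; E/D/C] holding=A
step 4 (stack(A, C)): towers=[B; E/D/C/A] holding=-

towers=[B; E/D/C/A] holding=-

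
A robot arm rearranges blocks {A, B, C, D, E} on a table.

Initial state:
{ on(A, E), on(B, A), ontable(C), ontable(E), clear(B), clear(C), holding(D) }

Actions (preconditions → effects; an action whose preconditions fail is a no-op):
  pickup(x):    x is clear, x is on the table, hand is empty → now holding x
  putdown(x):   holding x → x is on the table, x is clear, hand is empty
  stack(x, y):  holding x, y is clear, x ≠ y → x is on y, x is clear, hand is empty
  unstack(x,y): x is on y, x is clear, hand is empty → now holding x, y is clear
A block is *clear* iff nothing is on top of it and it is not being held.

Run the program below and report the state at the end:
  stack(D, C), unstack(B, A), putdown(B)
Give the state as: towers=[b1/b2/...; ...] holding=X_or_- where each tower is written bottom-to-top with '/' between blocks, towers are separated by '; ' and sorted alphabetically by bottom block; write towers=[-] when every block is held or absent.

towers=[B; C/D; E/A] holding=-

step 1 (stack(D, C)): towers=[C/D; E/A/B] holding=-
step 2 (unstack(B, A)): towers=[C/D; E/A] holding=B
step 3 (putdown(B)): towers=[B; C/D; E/A] holding=-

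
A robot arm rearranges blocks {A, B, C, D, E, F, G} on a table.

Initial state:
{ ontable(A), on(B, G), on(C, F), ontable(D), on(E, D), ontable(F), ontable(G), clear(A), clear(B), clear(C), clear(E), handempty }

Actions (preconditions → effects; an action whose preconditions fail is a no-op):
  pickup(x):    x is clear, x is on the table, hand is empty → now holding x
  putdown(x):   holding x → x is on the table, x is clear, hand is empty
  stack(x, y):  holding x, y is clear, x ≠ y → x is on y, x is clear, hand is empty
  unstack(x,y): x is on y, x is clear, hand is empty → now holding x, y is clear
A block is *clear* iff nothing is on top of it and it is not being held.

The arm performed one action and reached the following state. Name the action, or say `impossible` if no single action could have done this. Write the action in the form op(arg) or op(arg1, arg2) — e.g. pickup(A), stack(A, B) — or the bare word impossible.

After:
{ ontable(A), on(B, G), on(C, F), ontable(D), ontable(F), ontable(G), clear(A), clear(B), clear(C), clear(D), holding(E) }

unstack(E, D)

target: towers=[A; D; F/C; G/B] holding=E
     unstack(B, G) → towers=[A; D/E; F/C; G] holding=B
         pickup(A) → towers=[D/E; F/C; G/B] holding=A
     unstack(E, D) → towers=[A; D; F/C; G/B] holding=E  ← match
     unstack(C, F) → towers=[A; D/E; F; G/B] holding=C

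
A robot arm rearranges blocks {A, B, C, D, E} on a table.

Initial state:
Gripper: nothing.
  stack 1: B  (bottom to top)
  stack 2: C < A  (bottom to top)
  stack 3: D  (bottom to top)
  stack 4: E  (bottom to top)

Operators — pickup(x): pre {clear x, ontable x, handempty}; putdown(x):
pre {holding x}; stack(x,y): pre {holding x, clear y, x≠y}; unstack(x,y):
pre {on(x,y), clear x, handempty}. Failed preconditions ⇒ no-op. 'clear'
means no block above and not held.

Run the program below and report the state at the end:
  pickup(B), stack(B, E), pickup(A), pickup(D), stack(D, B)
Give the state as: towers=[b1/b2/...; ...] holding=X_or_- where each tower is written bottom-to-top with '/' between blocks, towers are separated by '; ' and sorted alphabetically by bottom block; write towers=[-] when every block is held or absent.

towers=[C/A; E/B/D] holding=-

step 1 (pickup(B)): towers=[C/A; D; E] holding=B
step 2 (stack(B, E)): towers=[C/A; D; E/B] holding=-
step 3 (pickup(A)) [no-op]: towers=[C/A; D; E/B] holding=-
step 4 (pickup(D)): towers=[C/A; E/B] holding=D
step 5 (stack(D, B)): towers=[C/A; E/B/D] holding=-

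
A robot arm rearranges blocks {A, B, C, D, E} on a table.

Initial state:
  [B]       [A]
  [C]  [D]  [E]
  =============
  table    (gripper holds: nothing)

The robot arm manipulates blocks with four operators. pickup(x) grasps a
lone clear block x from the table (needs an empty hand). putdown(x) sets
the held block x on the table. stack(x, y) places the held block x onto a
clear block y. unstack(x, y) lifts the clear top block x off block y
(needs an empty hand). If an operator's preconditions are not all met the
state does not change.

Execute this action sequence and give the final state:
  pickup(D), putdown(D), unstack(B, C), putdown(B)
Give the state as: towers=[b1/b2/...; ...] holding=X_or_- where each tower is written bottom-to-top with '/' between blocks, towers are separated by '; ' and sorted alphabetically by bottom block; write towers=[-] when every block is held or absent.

step 1 (pickup(D)): towers=[C/B; E/A] holding=D
step 2 (putdown(D)): towers=[C/B; D; E/A] holding=-
step 3 (unstack(B, C)): towers=[C; D; E/A] holding=B
step 4 (putdown(B)): towers=[B; C; D; E/A] holding=-

towers=[B; C; D; E/A] holding=-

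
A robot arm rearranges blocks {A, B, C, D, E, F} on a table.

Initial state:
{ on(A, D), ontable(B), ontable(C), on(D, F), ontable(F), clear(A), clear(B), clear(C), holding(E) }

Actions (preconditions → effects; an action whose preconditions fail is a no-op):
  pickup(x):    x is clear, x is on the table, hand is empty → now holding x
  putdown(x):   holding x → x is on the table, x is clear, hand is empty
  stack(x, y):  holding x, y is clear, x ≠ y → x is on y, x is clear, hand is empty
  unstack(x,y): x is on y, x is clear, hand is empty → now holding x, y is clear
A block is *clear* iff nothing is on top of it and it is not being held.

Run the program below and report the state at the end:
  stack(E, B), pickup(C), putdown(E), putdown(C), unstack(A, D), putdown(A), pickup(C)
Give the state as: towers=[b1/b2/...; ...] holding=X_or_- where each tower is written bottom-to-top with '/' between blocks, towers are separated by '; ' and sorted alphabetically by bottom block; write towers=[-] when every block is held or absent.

step 1 (stack(E, B)): towers=[B/E; C; F/D/A] holding=-
step 2 (pickup(C)): towers=[B/E; F/D/A] holding=C
step 3 (putdown(E)) [no-op]: towers=[B/E; F/D/A] holding=C
step 4 (putdown(C)): towers=[B/E; C; F/D/A] holding=-
step 5 (unstack(A, D)): towers=[B/E; C; F/D] holding=A
step 6 (putdown(A)): towers=[A; B/E; C; F/D] holding=-
step 7 (pickup(C)): towers=[A; B/E; F/D] holding=C

towers=[A; B/E; F/D] holding=C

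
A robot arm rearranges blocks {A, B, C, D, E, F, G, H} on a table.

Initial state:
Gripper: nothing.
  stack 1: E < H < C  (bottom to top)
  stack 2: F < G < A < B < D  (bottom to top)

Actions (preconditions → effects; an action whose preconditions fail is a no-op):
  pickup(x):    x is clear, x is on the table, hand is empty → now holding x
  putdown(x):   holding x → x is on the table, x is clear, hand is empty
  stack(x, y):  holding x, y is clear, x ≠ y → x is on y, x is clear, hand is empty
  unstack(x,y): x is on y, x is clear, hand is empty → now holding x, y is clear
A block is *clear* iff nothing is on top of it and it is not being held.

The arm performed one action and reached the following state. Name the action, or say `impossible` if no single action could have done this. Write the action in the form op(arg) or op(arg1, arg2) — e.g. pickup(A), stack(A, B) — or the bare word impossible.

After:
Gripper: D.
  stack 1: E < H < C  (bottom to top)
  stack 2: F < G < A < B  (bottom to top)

unstack(D, B)

target: towers=[E/H/C; F/G/A/B] holding=D
     unstack(D, B) → towers=[E/H/C; F/G/A/B] holding=D  ← match
     unstack(C, H) → towers=[E/H; F/G/A/B/D] holding=C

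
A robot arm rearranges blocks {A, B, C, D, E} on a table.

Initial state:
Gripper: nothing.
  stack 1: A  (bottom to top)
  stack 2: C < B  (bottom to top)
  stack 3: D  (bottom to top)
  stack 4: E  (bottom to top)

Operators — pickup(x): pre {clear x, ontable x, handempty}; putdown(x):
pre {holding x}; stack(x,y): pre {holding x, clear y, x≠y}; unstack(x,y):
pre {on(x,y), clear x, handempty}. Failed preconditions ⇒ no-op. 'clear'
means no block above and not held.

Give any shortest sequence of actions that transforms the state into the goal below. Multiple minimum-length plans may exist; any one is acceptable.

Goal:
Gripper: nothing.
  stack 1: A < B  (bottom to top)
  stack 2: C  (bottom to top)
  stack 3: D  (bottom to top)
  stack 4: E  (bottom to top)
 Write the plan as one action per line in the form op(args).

step 1 (unstack(B, C)): towers=[A; C; D; E] holding=B
step 2 (stack(B, A)): towers=[A/B; C; D; E] holding=-
goal check: towers=[A/B; C; D; E] holding=- — reached (length 2, optimal by BFS)

unstack(B, C)
stack(B, A)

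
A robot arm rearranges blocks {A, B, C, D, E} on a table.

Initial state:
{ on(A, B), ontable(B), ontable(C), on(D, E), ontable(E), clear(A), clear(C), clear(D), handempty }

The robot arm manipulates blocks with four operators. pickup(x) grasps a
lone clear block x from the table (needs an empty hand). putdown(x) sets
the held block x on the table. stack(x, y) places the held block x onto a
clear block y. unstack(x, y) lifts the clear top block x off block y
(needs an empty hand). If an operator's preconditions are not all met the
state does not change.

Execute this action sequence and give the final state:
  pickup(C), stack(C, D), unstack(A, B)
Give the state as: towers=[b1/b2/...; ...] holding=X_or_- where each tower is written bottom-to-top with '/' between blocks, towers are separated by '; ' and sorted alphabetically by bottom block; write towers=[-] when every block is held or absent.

towers=[B; E/D/C] holding=A

step 1 (pickup(C)): towers=[B/A; E/D] holding=C
step 2 (stack(C, D)): towers=[B/A; E/D/C] holding=-
step 3 (unstack(A, B)): towers=[B; E/D/C] holding=A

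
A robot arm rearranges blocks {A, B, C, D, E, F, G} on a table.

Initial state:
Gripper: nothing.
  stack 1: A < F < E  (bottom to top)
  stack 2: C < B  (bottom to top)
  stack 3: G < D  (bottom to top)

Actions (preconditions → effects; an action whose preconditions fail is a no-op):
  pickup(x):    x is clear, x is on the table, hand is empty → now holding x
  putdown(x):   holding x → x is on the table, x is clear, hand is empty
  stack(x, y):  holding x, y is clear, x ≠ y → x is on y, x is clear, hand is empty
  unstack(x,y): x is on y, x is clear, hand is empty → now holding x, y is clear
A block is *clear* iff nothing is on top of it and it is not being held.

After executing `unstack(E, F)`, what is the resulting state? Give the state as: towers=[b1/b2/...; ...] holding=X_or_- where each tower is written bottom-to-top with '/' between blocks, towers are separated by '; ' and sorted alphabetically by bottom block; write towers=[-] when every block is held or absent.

towers=[A/F; C/B; G/D] holding=E

before: towers=[A/F/E; C/B; G/D] holding=-
pre[unstack(E, F)]: on(E,F) ok, clear(E) ok, handempty ok
all met → apply unstack(E, F)
after:  towers=[A/F; C/B; G/D] holding=E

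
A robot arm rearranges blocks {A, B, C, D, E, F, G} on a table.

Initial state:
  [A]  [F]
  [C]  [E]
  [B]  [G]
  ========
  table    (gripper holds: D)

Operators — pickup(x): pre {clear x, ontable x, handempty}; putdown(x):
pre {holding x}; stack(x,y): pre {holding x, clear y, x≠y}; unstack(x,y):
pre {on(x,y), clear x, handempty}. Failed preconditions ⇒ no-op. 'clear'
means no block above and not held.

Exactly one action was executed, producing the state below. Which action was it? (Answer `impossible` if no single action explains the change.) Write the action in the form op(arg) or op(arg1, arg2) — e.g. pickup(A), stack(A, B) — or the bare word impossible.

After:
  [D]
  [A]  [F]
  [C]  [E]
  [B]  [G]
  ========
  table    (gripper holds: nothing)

stack(D, A)

target: towers=[B/C/A/D; G/E/F] holding=-
        putdown(D) → towers=[B/C/A; D; G/E/F] holding=-
       stack(D, F) → towers=[B/C/A; G/E/F/D] holding=-
       stack(D, A) → towers=[B/C/A/D; G/E/F] holding=-  ← match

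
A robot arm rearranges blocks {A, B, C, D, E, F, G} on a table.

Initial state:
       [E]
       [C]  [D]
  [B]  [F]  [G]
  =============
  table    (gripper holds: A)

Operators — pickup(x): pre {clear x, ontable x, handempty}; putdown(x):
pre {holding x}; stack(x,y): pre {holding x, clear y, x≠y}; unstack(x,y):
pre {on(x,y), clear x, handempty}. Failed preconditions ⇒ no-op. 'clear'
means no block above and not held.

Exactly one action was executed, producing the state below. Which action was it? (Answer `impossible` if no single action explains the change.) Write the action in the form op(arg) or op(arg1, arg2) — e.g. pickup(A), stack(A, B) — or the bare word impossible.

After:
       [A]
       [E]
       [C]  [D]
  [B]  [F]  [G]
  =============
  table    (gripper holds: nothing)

target: towers=[B; F/C/E/A; G/D] holding=-
        putdown(A) → towers=[A; B; F/C/E; G/D] holding=-
       stack(A, B) → towers=[B/A; F/C/E; G/D] holding=-
       stack(A, D) → towers=[B; F/C/E; G/D/A] holding=-
       stack(A, E) → towers=[B; F/C/E/A; G/D] holding=-  ← match

stack(A, E)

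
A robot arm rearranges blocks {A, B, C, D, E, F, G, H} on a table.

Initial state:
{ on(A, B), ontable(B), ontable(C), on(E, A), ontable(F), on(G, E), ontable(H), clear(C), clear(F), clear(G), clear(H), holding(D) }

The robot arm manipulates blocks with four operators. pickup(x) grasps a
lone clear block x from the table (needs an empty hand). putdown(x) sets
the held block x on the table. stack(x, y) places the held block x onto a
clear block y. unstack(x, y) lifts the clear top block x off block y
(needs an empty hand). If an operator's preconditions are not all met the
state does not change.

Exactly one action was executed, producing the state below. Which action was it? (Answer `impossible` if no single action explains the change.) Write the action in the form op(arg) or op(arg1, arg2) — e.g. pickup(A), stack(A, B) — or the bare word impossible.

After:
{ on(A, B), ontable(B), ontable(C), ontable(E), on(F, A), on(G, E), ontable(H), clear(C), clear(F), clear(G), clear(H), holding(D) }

target: towers=[B/A/F; C; E/G; H] holding=D
        putdown(D) → towers=[B/A/E/G; C; D; F; H] holding=-
       stack(D, G) → towers=[B/A/E/G/D; C; F; H] holding=-
       stack(D, H) → towers=[B/A/E/G; C; F; H/D] holding=-
       stack(D, F) → towers=[B/A/E/G; C; F/D; H] holding=-
       stack(D, C) → towers=[B/A/E/G; C/D; F; H] holding=-
none of the 5 applicable actions match → impossible

impossible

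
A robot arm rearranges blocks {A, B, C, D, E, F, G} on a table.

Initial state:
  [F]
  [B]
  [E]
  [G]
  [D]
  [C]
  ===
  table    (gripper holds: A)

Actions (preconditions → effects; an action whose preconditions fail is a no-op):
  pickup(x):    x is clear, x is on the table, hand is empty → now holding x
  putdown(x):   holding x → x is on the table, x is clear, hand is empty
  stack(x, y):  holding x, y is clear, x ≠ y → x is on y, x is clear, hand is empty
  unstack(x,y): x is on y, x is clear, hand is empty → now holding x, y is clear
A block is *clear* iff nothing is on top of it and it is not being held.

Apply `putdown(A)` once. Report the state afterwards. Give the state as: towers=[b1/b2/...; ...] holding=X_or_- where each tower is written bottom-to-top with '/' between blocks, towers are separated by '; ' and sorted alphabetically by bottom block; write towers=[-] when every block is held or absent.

before: towers=[C/D/G/E/B/F] holding=A
pre[putdown(A)]: holding(A) yes
all met → apply putdown(A)
after:  towers=[A; C/D/G/E/B/F] holding=-

towers=[A; C/D/G/E/B/F] holding=-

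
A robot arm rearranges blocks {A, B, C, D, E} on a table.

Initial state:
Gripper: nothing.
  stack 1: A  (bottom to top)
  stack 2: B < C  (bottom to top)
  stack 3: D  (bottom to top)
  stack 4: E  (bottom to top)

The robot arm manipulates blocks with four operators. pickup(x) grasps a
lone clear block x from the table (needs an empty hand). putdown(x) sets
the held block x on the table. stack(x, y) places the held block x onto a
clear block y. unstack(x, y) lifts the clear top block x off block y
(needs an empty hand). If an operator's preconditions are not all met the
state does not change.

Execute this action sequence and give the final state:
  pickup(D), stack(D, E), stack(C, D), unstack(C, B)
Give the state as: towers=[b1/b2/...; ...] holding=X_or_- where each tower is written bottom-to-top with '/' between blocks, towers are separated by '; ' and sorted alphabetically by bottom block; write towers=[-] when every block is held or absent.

towers=[A; B; E/D] holding=C

step 1 (pickup(D)): towers=[A; B/C; E] holding=D
step 2 (stack(D, E)): towers=[A; B/C; E/D] holding=-
step 3 (stack(C, D)) [no-op]: towers=[A; B/C; E/D] holding=-
step 4 (unstack(C, B)): towers=[A; B; E/D] holding=C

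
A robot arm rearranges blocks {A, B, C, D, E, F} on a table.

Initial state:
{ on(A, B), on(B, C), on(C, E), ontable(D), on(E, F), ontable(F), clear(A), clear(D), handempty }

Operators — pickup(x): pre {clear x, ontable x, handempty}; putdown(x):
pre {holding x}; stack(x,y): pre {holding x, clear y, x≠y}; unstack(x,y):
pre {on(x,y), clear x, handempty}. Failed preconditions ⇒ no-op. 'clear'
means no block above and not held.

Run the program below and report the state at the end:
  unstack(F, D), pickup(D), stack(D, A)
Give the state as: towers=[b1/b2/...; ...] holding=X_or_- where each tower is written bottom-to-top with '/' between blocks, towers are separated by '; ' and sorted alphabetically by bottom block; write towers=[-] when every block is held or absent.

towers=[F/E/C/B/A/D] holding=-

step 1 (unstack(F, D)) [no-op]: towers=[D; F/E/C/B/A] holding=-
step 2 (pickup(D)): towers=[F/E/C/B/A] holding=D
step 3 (stack(D, A)): towers=[F/E/C/B/A/D] holding=-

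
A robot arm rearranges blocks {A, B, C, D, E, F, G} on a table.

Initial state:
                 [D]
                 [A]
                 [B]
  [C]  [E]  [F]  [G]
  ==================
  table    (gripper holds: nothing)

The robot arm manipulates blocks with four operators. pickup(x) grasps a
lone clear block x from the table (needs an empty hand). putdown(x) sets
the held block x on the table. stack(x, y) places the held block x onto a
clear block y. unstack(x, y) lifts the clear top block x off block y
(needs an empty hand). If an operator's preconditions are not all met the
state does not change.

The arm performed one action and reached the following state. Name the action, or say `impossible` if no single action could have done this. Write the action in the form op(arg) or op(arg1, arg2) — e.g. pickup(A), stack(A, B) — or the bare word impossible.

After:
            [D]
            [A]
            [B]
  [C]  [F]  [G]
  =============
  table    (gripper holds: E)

pickup(E)

target: towers=[C; F; G/B/A/D] holding=E
         pickup(F) → towers=[C; E; G/B/A/D] holding=F
     unstack(D, A) → towers=[C; E; F; G/B/A] holding=D
         pickup(E) → towers=[C; F; G/B/A/D] holding=E  ← match
         pickup(C) → towers=[E; F; G/B/A/D] holding=C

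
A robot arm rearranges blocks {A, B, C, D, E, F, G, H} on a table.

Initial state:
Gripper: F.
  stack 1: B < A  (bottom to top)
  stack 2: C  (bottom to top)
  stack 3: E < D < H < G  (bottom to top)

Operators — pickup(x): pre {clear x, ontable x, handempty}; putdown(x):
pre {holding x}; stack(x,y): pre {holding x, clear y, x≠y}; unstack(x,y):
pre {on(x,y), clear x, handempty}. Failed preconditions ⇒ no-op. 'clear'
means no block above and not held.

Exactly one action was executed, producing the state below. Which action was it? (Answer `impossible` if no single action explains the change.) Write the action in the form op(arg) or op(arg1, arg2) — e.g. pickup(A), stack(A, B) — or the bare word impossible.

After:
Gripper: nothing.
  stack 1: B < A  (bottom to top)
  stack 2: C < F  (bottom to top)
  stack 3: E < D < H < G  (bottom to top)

stack(F, C)

target: towers=[B/A; C/F; E/D/H/G] holding=-
        putdown(F) → towers=[B/A; C; E/D/H/G; F] holding=-
       stack(F, G) → towers=[B/A; C; E/D/H/G/F] holding=-
       stack(F, A) → towers=[B/A/F; C; E/D/H/G] holding=-
       stack(F, C) → towers=[B/A; C/F; E/D/H/G] holding=-  ← match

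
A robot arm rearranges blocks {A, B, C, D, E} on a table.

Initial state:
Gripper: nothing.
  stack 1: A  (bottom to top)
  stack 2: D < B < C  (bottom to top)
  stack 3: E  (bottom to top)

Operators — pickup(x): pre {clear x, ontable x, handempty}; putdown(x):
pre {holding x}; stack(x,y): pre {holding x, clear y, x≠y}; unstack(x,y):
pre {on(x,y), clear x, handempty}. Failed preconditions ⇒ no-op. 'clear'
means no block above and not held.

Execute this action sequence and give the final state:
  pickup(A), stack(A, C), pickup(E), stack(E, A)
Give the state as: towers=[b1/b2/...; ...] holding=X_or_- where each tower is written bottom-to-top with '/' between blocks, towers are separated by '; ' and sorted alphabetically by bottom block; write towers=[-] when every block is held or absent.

step 1 (pickup(A)): towers=[D/B/C; E] holding=A
step 2 (stack(A, C)): towers=[D/B/C/A; E] holding=-
step 3 (pickup(E)): towers=[D/B/C/A] holding=E
step 4 (stack(E, A)): towers=[D/B/C/A/E] holding=-

towers=[D/B/C/A/E] holding=-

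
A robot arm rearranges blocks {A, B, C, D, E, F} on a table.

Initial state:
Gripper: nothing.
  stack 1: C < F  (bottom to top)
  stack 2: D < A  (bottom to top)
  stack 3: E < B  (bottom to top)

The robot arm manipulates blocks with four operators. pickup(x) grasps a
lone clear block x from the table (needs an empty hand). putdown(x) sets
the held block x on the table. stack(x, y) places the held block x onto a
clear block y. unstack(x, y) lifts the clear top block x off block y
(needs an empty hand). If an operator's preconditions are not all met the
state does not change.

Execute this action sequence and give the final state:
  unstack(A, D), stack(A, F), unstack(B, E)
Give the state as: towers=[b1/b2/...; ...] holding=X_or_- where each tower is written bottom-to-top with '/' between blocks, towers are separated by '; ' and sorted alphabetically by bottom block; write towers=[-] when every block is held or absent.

towers=[C/F/A; D; E] holding=B

step 1 (unstack(A, D)): towers=[C/F; D; E/B] holding=A
step 2 (stack(A, F)): towers=[C/F/A; D; E/B] holding=-
step 3 (unstack(B, E)): towers=[C/F/A; D; E] holding=B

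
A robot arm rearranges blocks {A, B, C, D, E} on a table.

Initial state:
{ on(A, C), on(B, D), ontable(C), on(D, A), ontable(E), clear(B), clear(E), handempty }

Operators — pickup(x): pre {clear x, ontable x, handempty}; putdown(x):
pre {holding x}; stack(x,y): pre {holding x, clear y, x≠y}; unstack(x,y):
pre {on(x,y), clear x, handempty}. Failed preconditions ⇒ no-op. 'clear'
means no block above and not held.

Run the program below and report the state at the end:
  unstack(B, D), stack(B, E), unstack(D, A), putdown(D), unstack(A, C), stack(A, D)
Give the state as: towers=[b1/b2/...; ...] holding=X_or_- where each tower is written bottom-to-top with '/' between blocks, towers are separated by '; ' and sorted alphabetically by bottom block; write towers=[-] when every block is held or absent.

towers=[C; D/A; E/B] holding=-

step 1 (unstack(B, D)): towers=[C/A/D; E] holding=B
step 2 (stack(B, E)): towers=[C/A/D; E/B] holding=-
step 3 (unstack(D, A)): towers=[C/A; E/B] holding=D
step 4 (putdown(D)): towers=[C/A; D; E/B] holding=-
step 5 (unstack(A, C)): towers=[C; D; E/B] holding=A
step 6 (stack(A, D)): towers=[C; D/A; E/B] holding=-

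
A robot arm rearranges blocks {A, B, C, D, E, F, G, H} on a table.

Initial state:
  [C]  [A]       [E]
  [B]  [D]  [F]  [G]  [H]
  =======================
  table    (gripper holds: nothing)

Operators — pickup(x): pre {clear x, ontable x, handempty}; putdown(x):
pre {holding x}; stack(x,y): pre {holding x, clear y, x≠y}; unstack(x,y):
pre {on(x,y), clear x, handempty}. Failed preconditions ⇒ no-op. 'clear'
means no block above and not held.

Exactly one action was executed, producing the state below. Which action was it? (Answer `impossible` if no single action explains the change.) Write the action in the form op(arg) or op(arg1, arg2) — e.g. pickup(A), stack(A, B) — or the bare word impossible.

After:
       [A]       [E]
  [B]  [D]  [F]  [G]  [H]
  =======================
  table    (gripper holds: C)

unstack(C, B)

target: towers=[B; D/A; F; G/E; H] holding=C
     unstack(A, D) → towers=[B/C; D; F; G/E; H] holding=A
     unstack(E, G) → towers=[B/C; D/A; F; G; H] holding=E
         pickup(H) → towers=[B/C; D/A; F; G/E] holding=H
         pickup(F) → towers=[B/C; D/A; G/E; H] holding=F
     unstack(C, B) → towers=[B; D/A; F; G/E; H] holding=C  ← match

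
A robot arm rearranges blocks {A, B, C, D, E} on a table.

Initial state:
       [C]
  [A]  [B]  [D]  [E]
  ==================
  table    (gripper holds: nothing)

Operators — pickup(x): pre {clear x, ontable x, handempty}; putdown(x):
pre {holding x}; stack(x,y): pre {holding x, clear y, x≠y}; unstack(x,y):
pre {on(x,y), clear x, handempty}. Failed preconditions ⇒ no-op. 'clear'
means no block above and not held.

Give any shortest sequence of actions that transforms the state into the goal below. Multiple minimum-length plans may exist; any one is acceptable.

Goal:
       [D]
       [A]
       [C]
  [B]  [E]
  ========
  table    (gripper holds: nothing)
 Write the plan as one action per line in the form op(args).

step 1 (unstack(C, B)): towers=[A; B; D; E] holding=C
step 2 (stack(C, E)): towers=[A; B; D; E/C] holding=-
step 3 (pickup(A)): towers=[B; D; E/C] holding=A
step 4 (stack(A, C)): towers=[B; D; E/C/A] holding=-
step 5 (pickup(D)): towers=[B; E/C/A] holding=D
step 6 (stack(D, A)): towers=[B; E/C/A/D] holding=-
goal check: towers=[B; E/C/A/D] holding=- — reached (length 6, optimal by BFS)

unstack(C, B)
stack(C, E)
pickup(A)
stack(A, C)
pickup(D)
stack(D, A)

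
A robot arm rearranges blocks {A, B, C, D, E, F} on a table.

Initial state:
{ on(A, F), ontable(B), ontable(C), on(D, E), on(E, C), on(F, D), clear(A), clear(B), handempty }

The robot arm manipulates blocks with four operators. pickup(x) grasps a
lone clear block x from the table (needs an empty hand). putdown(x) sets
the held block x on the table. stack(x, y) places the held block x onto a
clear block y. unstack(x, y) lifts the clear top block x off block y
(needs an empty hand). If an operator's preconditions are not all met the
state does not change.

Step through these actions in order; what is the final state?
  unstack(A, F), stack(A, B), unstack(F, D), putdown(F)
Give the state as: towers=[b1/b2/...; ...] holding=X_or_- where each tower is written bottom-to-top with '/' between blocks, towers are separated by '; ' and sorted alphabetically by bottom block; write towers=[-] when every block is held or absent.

towers=[B/A; C/E/D; F] holding=-

step 1 (unstack(A, F)): towers=[B; C/E/D/F] holding=A
step 2 (stack(A, B)): towers=[B/A; C/E/D/F] holding=-
step 3 (unstack(F, D)): towers=[B/A; C/E/D] holding=F
step 4 (putdown(F)): towers=[B/A; C/E/D; F] holding=-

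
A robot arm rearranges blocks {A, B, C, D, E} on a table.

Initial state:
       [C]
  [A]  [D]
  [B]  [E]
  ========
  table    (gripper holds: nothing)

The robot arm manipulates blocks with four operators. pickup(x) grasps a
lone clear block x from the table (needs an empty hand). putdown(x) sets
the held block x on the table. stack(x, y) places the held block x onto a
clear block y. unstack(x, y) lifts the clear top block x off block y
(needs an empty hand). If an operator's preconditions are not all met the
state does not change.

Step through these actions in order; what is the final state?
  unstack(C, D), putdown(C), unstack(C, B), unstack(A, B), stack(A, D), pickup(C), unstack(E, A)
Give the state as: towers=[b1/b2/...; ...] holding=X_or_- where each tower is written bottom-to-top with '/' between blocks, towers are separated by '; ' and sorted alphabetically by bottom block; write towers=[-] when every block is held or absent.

step 1 (unstack(C, D)): towers=[B/A; E/D] holding=C
step 2 (putdown(C)): towers=[B/A; C; E/D] holding=-
step 3 (unstack(C, B)) [no-op]: towers=[B/A; C; E/D] holding=-
step 4 (unstack(A, B)): towers=[B; C; E/D] holding=A
step 5 (stack(A, D)): towers=[B; C; E/D/A] holding=-
step 6 (pickup(C)): towers=[B; E/D/A] holding=C
step 7 (unstack(E, A)) [no-op]: towers=[B; E/D/A] holding=C

towers=[B; E/D/A] holding=C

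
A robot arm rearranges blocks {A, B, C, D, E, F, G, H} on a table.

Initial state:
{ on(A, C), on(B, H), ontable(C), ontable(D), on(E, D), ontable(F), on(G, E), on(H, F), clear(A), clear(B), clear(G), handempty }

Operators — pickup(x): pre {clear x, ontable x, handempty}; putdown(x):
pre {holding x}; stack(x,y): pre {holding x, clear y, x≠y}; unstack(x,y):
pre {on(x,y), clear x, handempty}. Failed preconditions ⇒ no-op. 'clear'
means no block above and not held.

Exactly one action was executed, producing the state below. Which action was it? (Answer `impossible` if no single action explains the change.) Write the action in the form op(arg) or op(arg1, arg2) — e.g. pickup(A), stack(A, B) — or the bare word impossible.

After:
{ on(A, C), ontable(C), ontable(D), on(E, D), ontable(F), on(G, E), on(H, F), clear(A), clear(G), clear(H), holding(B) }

target: towers=[C/A; D/E/G; F/H] holding=B
     unstack(G, E) → towers=[C/A; D/E; F/H/B] holding=G
     unstack(A, C) → towers=[C; D/E/G; F/H/B] holding=A
     unstack(B, H) → towers=[C/A; D/E/G; F/H] holding=B  ← match

unstack(B, H)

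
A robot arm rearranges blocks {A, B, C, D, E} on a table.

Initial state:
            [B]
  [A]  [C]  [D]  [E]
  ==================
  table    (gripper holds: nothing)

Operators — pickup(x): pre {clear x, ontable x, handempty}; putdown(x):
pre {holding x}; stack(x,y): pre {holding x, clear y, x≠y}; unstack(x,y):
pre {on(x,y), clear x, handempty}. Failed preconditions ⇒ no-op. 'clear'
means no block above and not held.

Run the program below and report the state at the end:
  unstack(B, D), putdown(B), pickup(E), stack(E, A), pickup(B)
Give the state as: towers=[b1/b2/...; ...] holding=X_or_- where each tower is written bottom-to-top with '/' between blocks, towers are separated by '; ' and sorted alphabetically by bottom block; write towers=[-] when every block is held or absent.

step 1 (unstack(B, D)): towers=[A; C; D; E] holding=B
step 2 (putdown(B)): towers=[A; B; C; D; E] holding=-
step 3 (pickup(E)): towers=[A; B; C; D] holding=E
step 4 (stack(E, A)): towers=[A/E; B; C; D] holding=-
step 5 (pickup(B)): towers=[A/E; C; D] holding=B

towers=[A/E; C; D] holding=B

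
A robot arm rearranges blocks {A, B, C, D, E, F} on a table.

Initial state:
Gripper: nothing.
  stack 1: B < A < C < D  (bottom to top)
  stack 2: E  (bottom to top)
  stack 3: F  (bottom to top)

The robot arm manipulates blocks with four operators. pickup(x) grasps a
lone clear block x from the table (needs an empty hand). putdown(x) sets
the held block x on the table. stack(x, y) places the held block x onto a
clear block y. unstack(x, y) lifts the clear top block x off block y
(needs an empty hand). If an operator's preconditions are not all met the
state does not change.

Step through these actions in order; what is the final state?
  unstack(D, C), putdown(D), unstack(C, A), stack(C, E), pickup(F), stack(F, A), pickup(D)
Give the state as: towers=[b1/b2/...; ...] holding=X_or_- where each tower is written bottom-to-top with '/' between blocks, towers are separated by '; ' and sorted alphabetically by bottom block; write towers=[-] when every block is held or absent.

towers=[B/A/F; E/C] holding=D

step 1 (unstack(D, C)): towers=[B/A/C; E; F] holding=D
step 2 (putdown(D)): towers=[B/A/C; D; E; F] holding=-
step 3 (unstack(C, A)): towers=[B/A; D; E; F] holding=C
step 4 (stack(C, E)): towers=[B/A; D; E/C; F] holding=-
step 5 (pickup(F)): towers=[B/A; D; E/C] holding=F
step 6 (stack(F, A)): towers=[B/A/F; D; E/C] holding=-
step 7 (pickup(D)): towers=[B/A/F; E/C] holding=D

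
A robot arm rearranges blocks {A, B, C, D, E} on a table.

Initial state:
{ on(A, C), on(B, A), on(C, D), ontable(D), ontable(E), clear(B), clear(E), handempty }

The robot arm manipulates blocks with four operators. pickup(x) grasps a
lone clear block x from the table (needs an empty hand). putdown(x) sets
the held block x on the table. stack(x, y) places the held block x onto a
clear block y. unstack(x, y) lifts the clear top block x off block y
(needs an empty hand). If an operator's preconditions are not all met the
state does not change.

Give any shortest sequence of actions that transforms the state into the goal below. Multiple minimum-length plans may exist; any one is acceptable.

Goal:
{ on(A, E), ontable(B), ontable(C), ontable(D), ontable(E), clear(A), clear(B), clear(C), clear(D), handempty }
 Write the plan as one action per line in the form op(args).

unstack(B, A)
putdown(B)
unstack(A, C)
stack(A, E)
unstack(C, D)
putdown(C)

step 1 (unstack(B, A)): towers=[D/C/A; E] holding=B
step 2 (putdown(B)): towers=[B; D/C/A; E] holding=-
step 3 (unstack(A, C)): towers=[B; D/C; E] holding=A
step 4 (stack(A, E)): towers=[B; D/C; E/A] holding=-
step 5 (unstack(C, D)): towers=[B; D; E/A] holding=C
step 6 (putdown(C)): towers=[B; C; D; E/A] holding=-
goal check: towers=[B; C; D; E/A] holding=- — reached (length 6, optimal by BFS)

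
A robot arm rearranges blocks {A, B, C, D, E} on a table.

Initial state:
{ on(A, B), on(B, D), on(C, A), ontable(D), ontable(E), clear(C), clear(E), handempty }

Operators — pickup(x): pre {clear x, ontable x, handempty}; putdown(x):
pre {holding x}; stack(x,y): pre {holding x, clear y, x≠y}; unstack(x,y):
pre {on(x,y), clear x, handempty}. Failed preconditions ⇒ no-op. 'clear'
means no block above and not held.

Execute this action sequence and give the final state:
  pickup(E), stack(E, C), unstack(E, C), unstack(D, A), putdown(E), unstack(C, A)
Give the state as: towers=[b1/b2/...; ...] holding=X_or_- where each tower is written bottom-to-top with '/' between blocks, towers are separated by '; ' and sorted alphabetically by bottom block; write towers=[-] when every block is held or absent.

step 1 (pickup(E)): towers=[D/B/A/C] holding=E
step 2 (stack(E, C)): towers=[D/B/A/C/E] holding=-
step 3 (unstack(E, C)): towers=[D/B/A/C] holding=E
step 4 (unstack(D, A)) [no-op]: towers=[D/B/A/C] holding=E
step 5 (putdown(E)): towers=[D/B/A/C; E] holding=-
step 6 (unstack(C, A)): towers=[D/B/A; E] holding=C

towers=[D/B/A; E] holding=C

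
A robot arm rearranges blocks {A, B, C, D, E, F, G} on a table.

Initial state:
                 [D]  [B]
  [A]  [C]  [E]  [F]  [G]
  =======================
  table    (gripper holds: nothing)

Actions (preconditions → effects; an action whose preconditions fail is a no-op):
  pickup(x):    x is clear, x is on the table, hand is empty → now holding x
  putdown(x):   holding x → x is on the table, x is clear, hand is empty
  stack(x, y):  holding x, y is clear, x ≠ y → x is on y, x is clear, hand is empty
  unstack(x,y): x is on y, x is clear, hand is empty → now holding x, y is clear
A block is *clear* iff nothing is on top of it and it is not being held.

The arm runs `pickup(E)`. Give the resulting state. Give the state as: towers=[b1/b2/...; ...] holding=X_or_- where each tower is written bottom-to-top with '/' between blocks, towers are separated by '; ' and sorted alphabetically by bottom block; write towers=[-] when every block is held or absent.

towers=[A; C; F/D; G/B] holding=E

before: towers=[A; C; E; F/D; G/B] holding=-
pre[pickup(E)]: clear(E) yes, ontable(E) yes, handempty yes
all met → apply pickup(E)
after:  towers=[A; C; F/D; G/B] holding=E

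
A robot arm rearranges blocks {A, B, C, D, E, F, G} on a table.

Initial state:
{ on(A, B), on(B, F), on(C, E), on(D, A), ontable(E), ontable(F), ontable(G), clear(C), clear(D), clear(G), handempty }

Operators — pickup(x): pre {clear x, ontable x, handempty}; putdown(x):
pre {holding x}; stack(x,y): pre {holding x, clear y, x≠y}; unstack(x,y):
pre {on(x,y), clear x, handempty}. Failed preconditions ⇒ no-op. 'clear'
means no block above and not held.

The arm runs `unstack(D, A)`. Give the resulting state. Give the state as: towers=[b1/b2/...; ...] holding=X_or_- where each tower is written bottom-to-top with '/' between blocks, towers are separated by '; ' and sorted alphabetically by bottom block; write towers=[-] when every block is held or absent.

before: towers=[E/C; F/B/A/D; G] holding=-
pre[unstack(D, A)]: on(D,A) ✓, clear(D) ✓, handempty ✓
all met → apply unstack(D, A)
after:  towers=[E/C; F/B/A; G] holding=D

towers=[E/C; F/B/A; G] holding=D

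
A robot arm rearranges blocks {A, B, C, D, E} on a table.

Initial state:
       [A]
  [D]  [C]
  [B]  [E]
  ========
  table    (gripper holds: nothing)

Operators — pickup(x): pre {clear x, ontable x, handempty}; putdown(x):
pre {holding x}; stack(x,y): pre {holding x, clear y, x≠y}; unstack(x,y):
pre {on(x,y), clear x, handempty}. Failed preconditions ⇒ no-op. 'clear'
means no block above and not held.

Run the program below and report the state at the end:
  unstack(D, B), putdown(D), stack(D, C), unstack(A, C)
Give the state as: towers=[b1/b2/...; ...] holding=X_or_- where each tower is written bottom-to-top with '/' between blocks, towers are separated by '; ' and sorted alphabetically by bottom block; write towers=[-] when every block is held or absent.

step 1 (unstack(D, B)): towers=[B; E/C/A] holding=D
step 2 (putdown(D)): towers=[B; D; E/C/A] holding=-
step 3 (stack(D, C)) [no-op]: towers=[B; D; E/C/A] holding=-
step 4 (unstack(A, C)): towers=[B; D; E/C] holding=A

towers=[B; D; E/C] holding=A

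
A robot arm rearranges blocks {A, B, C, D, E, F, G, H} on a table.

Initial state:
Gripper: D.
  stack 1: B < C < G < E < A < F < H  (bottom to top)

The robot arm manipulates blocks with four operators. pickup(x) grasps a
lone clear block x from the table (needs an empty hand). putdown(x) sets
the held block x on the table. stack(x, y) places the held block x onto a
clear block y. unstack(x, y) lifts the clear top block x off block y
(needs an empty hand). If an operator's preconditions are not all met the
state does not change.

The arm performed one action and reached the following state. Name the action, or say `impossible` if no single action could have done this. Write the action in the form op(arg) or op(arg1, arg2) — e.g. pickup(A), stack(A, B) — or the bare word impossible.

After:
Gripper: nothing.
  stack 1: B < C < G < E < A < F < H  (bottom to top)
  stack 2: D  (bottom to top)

putdown(D)

target: towers=[B/C/G/E/A/F/H; D] holding=-
        putdown(D) → towers=[B/C/G/E/A/F/H; D] holding=-  ← match
       stack(D, H) → towers=[B/C/G/E/A/F/H/D] holding=-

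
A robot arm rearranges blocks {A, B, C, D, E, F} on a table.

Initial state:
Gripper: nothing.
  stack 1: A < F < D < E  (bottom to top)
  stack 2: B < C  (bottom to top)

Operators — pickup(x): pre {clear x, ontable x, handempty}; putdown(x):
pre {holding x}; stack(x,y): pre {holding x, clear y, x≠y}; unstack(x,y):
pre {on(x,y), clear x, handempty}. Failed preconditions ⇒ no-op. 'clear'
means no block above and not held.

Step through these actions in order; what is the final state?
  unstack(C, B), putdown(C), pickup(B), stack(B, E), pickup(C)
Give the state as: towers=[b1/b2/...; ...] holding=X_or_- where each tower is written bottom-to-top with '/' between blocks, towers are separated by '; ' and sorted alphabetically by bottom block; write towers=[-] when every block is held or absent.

step 1 (unstack(C, B)): towers=[A/F/D/E; B] holding=C
step 2 (putdown(C)): towers=[A/F/D/E; B; C] holding=-
step 3 (pickup(B)): towers=[A/F/D/E; C] holding=B
step 4 (stack(B, E)): towers=[A/F/D/E/B; C] holding=-
step 5 (pickup(C)): towers=[A/F/D/E/B] holding=C

towers=[A/F/D/E/B] holding=C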